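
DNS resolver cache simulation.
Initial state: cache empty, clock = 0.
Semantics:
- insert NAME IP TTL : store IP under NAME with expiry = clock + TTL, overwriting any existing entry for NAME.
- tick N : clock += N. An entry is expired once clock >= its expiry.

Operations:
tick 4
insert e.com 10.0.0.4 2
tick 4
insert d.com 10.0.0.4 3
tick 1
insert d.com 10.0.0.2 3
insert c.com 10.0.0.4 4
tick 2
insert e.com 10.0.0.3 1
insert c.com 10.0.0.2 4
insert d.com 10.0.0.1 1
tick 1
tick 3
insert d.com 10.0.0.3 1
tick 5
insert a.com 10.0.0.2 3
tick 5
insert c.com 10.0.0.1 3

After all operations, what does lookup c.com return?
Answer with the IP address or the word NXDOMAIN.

Op 1: tick 4 -> clock=4.
Op 2: insert e.com -> 10.0.0.4 (expiry=4+2=6). clock=4
Op 3: tick 4 -> clock=8. purged={e.com}
Op 4: insert d.com -> 10.0.0.4 (expiry=8+3=11). clock=8
Op 5: tick 1 -> clock=9.
Op 6: insert d.com -> 10.0.0.2 (expiry=9+3=12). clock=9
Op 7: insert c.com -> 10.0.0.4 (expiry=9+4=13). clock=9
Op 8: tick 2 -> clock=11.
Op 9: insert e.com -> 10.0.0.3 (expiry=11+1=12). clock=11
Op 10: insert c.com -> 10.0.0.2 (expiry=11+4=15). clock=11
Op 11: insert d.com -> 10.0.0.1 (expiry=11+1=12). clock=11
Op 12: tick 1 -> clock=12. purged={d.com,e.com}
Op 13: tick 3 -> clock=15. purged={c.com}
Op 14: insert d.com -> 10.0.0.3 (expiry=15+1=16). clock=15
Op 15: tick 5 -> clock=20. purged={d.com}
Op 16: insert a.com -> 10.0.0.2 (expiry=20+3=23). clock=20
Op 17: tick 5 -> clock=25. purged={a.com}
Op 18: insert c.com -> 10.0.0.1 (expiry=25+3=28). clock=25
lookup c.com: present, ip=10.0.0.1 expiry=28 > clock=25

Answer: 10.0.0.1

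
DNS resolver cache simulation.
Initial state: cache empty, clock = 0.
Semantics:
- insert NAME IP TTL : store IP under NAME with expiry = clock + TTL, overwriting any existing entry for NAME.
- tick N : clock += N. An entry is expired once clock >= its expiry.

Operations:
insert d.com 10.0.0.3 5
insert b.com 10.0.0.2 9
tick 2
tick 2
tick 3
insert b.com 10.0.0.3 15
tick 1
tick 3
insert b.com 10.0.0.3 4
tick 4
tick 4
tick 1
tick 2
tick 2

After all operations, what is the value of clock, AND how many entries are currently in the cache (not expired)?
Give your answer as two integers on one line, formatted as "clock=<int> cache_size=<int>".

Op 1: insert d.com -> 10.0.0.3 (expiry=0+5=5). clock=0
Op 2: insert b.com -> 10.0.0.2 (expiry=0+9=9). clock=0
Op 3: tick 2 -> clock=2.
Op 4: tick 2 -> clock=4.
Op 5: tick 3 -> clock=7. purged={d.com}
Op 6: insert b.com -> 10.0.0.3 (expiry=7+15=22). clock=7
Op 7: tick 1 -> clock=8.
Op 8: tick 3 -> clock=11.
Op 9: insert b.com -> 10.0.0.3 (expiry=11+4=15). clock=11
Op 10: tick 4 -> clock=15. purged={b.com}
Op 11: tick 4 -> clock=19.
Op 12: tick 1 -> clock=20.
Op 13: tick 2 -> clock=22.
Op 14: tick 2 -> clock=24.
Final clock = 24
Final cache (unexpired): {} -> size=0

Answer: clock=24 cache_size=0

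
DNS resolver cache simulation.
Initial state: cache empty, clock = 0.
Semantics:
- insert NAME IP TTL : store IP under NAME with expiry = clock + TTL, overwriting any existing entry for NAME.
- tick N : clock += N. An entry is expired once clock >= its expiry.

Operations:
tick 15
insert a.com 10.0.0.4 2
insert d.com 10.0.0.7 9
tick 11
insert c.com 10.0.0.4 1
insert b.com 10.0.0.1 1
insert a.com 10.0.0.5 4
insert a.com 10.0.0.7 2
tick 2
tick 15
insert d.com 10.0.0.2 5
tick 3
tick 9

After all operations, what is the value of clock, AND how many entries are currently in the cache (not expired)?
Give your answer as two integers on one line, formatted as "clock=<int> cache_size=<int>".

Answer: clock=55 cache_size=0

Derivation:
Op 1: tick 15 -> clock=15.
Op 2: insert a.com -> 10.0.0.4 (expiry=15+2=17). clock=15
Op 3: insert d.com -> 10.0.0.7 (expiry=15+9=24). clock=15
Op 4: tick 11 -> clock=26. purged={a.com,d.com}
Op 5: insert c.com -> 10.0.0.4 (expiry=26+1=27). clock=26
Op 6: insert b.com -> 10.0.0.1 (expiry=26+1=27). clock=26
Op 7: insert a.com -> 10.0.0.5 (expiry=26+4=30). clock=26
Op 8: insert a.com -> 10.0.0.7 (expiry=26+2=28). clock=26
Op 9: tick 2 -> clock=28. purged={a.com,b.com,c.com}
Op 10: tick 15 -> clock=43.
Op 11: insert d.com -> 10.0.0.2 (expiry=43+5=48). clock=43
Op 12: tick 3 -> clock=46.
Op 13: tick 9 -> clock=55. purged={d.com}
Final clock = 55
Final cache (unexpired): {} -> size=0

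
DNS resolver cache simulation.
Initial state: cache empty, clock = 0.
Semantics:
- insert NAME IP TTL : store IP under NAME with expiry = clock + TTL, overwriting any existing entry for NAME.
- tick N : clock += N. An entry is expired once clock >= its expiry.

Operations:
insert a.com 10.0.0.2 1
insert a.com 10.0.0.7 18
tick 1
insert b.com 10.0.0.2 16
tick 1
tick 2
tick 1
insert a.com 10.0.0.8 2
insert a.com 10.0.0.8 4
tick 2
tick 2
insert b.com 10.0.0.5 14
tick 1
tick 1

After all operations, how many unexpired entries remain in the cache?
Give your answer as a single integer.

Answer: 1

Derivation:
Op 1: insert a.com -> 10.0.0.2 (expiry=0+1=1). clock=0
Op 2: insert a.com -> 10.0.0.7 (expiry=0+18=18). clock=0
Op 3: tick 1 -> clock=1.
Op 4: insert b.com -> 10.0.0.2 (expiry=1+16=17). clock=1
Op 5: tick 1 -> clock=2.
Op 6: tick 2 -> clock=4.
Op 7: tick 1 -> clock=5.
Op 8: insert a.com -> 10.0.0.8 (expiry=5+2=7). clock=5
Op 9: insert a.com -> 10.0.0.8 (expiry=5+4=9). clock=5
Op 10: tick 2 -> clock=7.
Op 11: tick 2 -> clock=9. purged={a.com}
Op 12: insert b.com -> 10.0.0.5 (expiry=9+14=23). clock=9
Op 13: tick 1 -> clock=10.
Op 14: tick 1 -> clock=11.
Final cache (unexpired): {b.com} -> size=1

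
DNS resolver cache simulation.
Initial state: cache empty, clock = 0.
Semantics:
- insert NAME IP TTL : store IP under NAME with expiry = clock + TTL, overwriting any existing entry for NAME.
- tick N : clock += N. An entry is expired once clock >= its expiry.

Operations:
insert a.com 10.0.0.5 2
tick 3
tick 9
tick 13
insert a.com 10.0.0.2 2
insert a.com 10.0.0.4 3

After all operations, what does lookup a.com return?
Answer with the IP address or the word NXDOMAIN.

Answer: 10.0.0.4

Derivation:
Op 1: insert a.com -> 10.0.0.5 (expiry=0+2=2). clock=0
Op 2: tick 3 -> clock=3. purged={a.com}
Op 3: tick 9 -> clock=12.
Op 4: tick 13 -> clock=25.
Op 5: insert a.com -> 10.0.0.2 (expiry=25+2=27). clock=25
Op 6: insert a.com -> 10.0.0.4 (expiry=25+3=28). clock=25
lookup a.com: present, ip=10.0.0.4 expiry=28 > clock=25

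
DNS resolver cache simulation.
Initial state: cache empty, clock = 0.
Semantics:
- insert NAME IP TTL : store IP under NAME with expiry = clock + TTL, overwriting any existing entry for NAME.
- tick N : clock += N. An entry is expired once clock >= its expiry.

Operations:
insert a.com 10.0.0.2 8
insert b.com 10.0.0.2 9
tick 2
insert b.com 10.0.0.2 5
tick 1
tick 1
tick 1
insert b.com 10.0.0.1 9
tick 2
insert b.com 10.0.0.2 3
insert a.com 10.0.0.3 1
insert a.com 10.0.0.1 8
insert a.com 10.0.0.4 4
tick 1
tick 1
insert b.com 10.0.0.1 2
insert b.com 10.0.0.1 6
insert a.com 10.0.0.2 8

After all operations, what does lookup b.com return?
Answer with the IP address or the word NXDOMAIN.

Op 1: insert a.com -> 10.0.0.2 (expiry=0+8=8). clock=0
Op 2: insert b.com -> 10.0.0.2 (expiry=0+9=9). clock=0
Op 3: tick 2 -> clock=2.
Op 4: insert b.com -> 10.0.0.2 (expiry=2+5=7). clock=2
Op 5: tick 1 -> clock=3.
Op 6: tick 1 -> clock=4.
Op 7: tick 1 -> clock=5.
Op 8: insert b.com -> 10.0.0.1 (expiry=5+9=14). clock=5
Op 9: tick 2 -> clock=7.
Op 10: insert b.com -> 10.0.0.2 (expiry=7+3=10). clock=7
Op 11: insert a.com -> 10.0.0.3 (expiry=7+1=8). clock=7
Op 12: insert a.com -> 10.0.0.1 (expiry=7+8=15). clock=7
Op 13: insert a.com -> 10.0.0.4 (expiry=7+4=11). clock=7
Op 14: tick 1 -> clock=8.
Op 15: tick 1 -> clock=9.
Op 16: insert b.com -> 10.0.0.1 (expiry=9+2=11). clock=9
Op 17: insert b.com -> 10.0.0.1 (expiry=9+6=15). clock=9
Op 18: insert a.com -> 10.0.0.2 (expiry=9+8=17). clock=9
lookup b.com: present, ip=10.0.0.1 expiry=15 > clock=9

Answer: 10.0.0.1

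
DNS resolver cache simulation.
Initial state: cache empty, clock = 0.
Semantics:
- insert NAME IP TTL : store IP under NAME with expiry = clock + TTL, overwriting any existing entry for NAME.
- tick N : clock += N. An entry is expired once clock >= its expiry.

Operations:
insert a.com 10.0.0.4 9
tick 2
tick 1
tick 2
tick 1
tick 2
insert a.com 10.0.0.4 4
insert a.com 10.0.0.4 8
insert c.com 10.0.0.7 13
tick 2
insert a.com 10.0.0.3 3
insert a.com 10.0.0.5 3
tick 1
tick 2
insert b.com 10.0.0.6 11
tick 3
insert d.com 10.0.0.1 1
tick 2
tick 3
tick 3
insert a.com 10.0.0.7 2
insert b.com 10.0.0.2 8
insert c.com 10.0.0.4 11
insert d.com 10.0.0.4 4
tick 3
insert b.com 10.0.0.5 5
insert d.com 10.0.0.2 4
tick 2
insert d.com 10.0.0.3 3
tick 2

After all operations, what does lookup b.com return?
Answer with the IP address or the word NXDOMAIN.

Op 1: insert a.com -> 10.0.0.4 (expiry=0+9=9). clock=0
Op 2: tick 2 -> clock=2.
Op 3: tick 1 -> clock=3.
Op 4: tick 2 -> clock=5.
Op 5: tick 1 -> clock=6.
Op 6: tick 2 -> clock=8.
Op 7: insert a.com -> 10.0.0.4 (expiry=8+4=12). clock=8
Op 8: insert a.com -> 10.0.0.4 (expiry=8+8=16). clock=8
Op 9: insert c.com -> 10.0.0.7 (expiry=8+13=21). clock=8
Op 10: tick 2 -> clock=10.
Op 11: insert a.com -> 10.0.0.3 (expiry=10+3=13). clock=10
Op 12: insert a.com -> 10.0.0.5 (expiry=10+3=13). clock=10
Op 13: tick 1 -> clock=11.
Op 14: tick 2 -> clock=13. purged={a.com}
Op 15: insert b.com -> 10.0.0.6 (expiry=13+11=24). clock=13
Op 16: tick 3 -> clock=16.
Op 17: insert d.com -> 10.0.0.1 (expiry=16+1=17). clock=16
Op 18: tick 2 -> clock=18. purged={d.com}
Op 19: tick 3 -> clock=21. purged={c.com}
Op 20: tick 3 -> clock=24. purged={b.com}
Op 21: insert a.com -> 10.0.0.7 (expiry=24+2=26). clock=24
Op 22: insert b.com -> 10.0.0.2 (expiry=24+8=32). clock=24
Op 23: insert c.com -> 10.0.0.4 (expiry=24+11=35). clock=24
Op 24: insert d.com -> 10.0.0.4 (expiry=24+4=28). clock=24
Op 25: tick 3 -> clock=27. purged={a.com}
Op 26: insert b.com -> 10.0.0.5 (expiry=27+5=32). clock=27
Op 27: insert d.com -> 10.0.0.2 (expiry=27+4=31). clock=27
Op 28: tick 2 -> clock=29.
Op 29: insert d.com -> 10.0.0.3 (expiry=29+3=32). clock=29
Op 30: tick 2 -> clock=31.
lookup b.com: present, ip=10.0.0.5 expiry=32 > clock=31

Answer: 10.0.0.5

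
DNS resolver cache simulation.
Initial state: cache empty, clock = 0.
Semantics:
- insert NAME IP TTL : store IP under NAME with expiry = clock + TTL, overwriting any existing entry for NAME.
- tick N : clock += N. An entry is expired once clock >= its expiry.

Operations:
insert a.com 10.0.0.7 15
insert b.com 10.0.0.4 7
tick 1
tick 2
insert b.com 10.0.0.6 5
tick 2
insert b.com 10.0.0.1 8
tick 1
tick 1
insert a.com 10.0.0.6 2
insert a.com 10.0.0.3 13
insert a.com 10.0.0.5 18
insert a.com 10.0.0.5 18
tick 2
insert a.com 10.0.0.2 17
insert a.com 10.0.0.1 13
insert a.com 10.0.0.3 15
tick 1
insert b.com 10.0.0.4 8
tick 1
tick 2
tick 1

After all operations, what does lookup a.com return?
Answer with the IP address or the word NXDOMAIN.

Answer: 10.0.0.3

Derivation:
Op 1: insert a.com -> 10.0.0.7 (expiry=0+15=15). clock=0
Op 2: insert b.com -> 10.0.0.4 (expiry=0+7=7). clock=0
Op 3: tick 1 -> clock=1.
Op 4: tick 2 -> clock=3.
Op 5: insert b.com -> 10.0.0.6 (expiry=3+5=8). clock=3
Op 6: tick 2 -> clock=5.
Op 7: insert b.com -> 10.0.0.1 (expiry=5+8=13). clock=5
Op 8: tick 1 -> clock=6.
Op 9: tick 1 -> clock=7.
Op 10: insert a.com -> 10.0.0.6 (expiry=7+2=9). clock=7
Op 11: insert a.com -> 10.0.0.3 (expiry=7+13=20). clock=7
Op 12: insert a.com -> 10.0.0.5 (expiry=7+18=25). clock=7
Op 13: insert a.com -> 10.0.0.5 (expiry=7+18=25). clock=7
Op 14: tick 2 -> clock=9.
Op 15: insert a.com -> 10.0.0.2 (expiry=9+17=26). clock=9
Op 16: insert a.com -> 10.0.0.1 (expiry=9+13=22). clock=9
Op 17: insert a.com -> 10.0.0.3 (expiry=9+15=24). clock=9
Op 18: tick 1 -> clock=10.
Op 19: insert b.com -> 10.0.0.4 (expiry=10+8=18). clock=10
Op 20: tick 1 -> clock=11.
Op 21: tick 2 -> clock=13.
Op 22: tick 1 -> clock=14.
lookup a.com: present, ip=10.0.0.3 expiry=24 > clock=14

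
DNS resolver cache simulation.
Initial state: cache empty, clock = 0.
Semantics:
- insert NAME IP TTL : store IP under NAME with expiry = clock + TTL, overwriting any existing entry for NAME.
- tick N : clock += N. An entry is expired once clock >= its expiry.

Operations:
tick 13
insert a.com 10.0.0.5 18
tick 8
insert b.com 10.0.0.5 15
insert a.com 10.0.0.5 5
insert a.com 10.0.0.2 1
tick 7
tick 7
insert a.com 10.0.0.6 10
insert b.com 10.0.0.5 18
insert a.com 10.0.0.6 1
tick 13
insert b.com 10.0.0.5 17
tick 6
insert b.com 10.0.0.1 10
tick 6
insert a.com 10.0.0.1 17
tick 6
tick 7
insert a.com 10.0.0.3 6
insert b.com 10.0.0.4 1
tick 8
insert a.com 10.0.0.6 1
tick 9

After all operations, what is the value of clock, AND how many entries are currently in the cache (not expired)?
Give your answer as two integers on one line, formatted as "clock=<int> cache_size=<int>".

Op 1: tick 13 -> clock=13.
Op 2: insert a.com -> 10.0.0.5 (expiry=13+18=31). clock=13
Op 3: tick 8 -> clock=21.
Op 4: insert b.com -> 10.0.0.5 (expiry=21+15=36). clock=21
Op 5: insert a.com -> 10.0.0.5 (expiry=21+5=26). clock=21
Op 6: insert a.com -> 10.0.0.2 (expiry=21+1=22). clock=21
Op 7: tick 7 -> clock=28. purged={a.com}
Op 8: tick 7 -> clock=35.
Op 9: insert a.com -> 10.0.0.6 (expiry=35+10=45). clock=35
Op 10: insert b.com -> 10.0.0.5 (expiry=35+18=53). clock=35
Op 11: insert a.com -> 10.0.0.6 (expiry=35+1=36). clock=35
Op 12: tick 13 -> clock=48. purged={a.com}
Op 13: insert b.com -> 10.0.0.5 (expiry=48+17=65). clock=48
Op 14: tick 6 -> clock=54.
Op 15: insert b.com -> 10.0.0.1 (expiry=54+10=64). clock=54
Op 16: tick 6 -> clock=60.
Op 17: insert a.com -> 10.0.0.1 (expiry=60+17=77). clock=60
Op 18: tick 6 -> clock=66. purged={b.com}
Op 19: tick 7 -> clock=73.
Op 20: insert a.com -> 10.0.0.3 (expiry=73+6=79). clock=73
Op 21: insert b.com -> 10.0.0.4 (expiry=73+1=74). clock=73
Op 22: tick 8 -> clock=81. purged={a.com,b.com}
Op 23: insert a.com -> 10.0.0.6 (expiry=81+1=82). clock=81
Op 24: tick 9 -> clock=90. purged={a.com}
Final clock = 90
Final cache (unexpired): {} -> size=0

Answer: clock=90 cache_size=0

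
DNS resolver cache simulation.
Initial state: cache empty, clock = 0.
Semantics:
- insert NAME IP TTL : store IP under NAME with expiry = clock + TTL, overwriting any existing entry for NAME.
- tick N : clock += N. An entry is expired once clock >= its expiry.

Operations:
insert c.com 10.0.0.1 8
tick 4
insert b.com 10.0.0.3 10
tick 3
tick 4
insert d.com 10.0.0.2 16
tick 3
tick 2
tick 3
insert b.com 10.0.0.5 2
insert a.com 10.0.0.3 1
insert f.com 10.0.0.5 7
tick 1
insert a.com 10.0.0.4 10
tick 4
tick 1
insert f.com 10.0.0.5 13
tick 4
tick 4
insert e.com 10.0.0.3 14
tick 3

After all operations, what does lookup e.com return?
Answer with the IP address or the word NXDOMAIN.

Answer: 10.0.0.3

Derivation:
Op 1: insert c.com -> 10.0.0.1 (expiry=0+8=8). clock=0
Op 2: tick 4 -> clock=4.
Op 3: insert b.com -> 10.0.0.3 (expiry=4+10=14). clock=4
Op 4: tick 3 -> clock=7.
Op 5: tick 4 -> clock=11. purged={c.com}
Op 6: insert d.com -> 10.0.0.2 (expiry=11+16=27). clock=11
Op 7: tick 3 -> clock=14. purged={b.com}
Op 8: tick 2 -> clock=16.
Op 9: tick 3 -> clock=19.
Op 10: insert b.com -> 10.0.0.5 (expiry=19+2=21). clock=19
Op 11: insert a.com -> 10.0.0.3 (expiry=19+1=20). clock=19
Op 12: insert f.com -> 10.0.0.5 (expiry=19+7=26). clock=19
Op 13: tick 1 -> clock=20. purged={a.com}
Op 14: insert a.com -> 10.0.0.4 (expiry=20+10=30). clock=20
Op 15: tick 4 -> clock=24. purged={b.com}
Op 16: tick 1 -> clock=25.
Op 17: insert f.com -> 10.0.0.5 (expiry=25+13=38). clock=25
Op 18: tick 4 -> clock=29. purged={d.com}
Op 19: tick 4 -> clock=33. purged={a.com}
Op 20: insert e.com -> 10.0.0.3 (expiry=33+14=47). clock=33
Op 21: tick 3 -> clock=36.
lookup e.com: present, ip=10.0.0.3 expiry=47 > clock=36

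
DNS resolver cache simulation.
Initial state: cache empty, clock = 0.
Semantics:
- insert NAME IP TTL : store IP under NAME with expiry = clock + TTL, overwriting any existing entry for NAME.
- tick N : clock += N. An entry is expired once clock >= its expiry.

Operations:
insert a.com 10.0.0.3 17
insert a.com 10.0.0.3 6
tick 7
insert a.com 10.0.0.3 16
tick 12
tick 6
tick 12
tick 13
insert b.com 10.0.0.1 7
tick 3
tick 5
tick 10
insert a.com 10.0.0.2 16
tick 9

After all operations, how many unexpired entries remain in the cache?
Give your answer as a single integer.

Op 1: insert a.com -> 10.0.0.3 (expiry=0+17=17). clock=0
Op 2: insert a.com -> 10.0.0.3 (expiry=0+6=6). clock=0
Op 3: tick 7 -> clock=7. purged={a.com}
Op 4: insert a.com -> 10.0.0.3 (expiry=7+16=23). clock=7
Op 5: tick 12 -> clock=19.
Op 6: tick 6 -> clock=25. purged={a.com}
Op 7: tick 12 -> clock=37.
Op 8: tick 13 -> clock=50.
Op 9: insert b.com -> 10.0.0.1 (expiry=50+7=57). clock=50
Op 10: tick 3 -> clock=53.
Op 11: tick 5 -> clock=58. purged={b.com}
Op 12: tick 10 -> clock=68.
Op 13: insert a.com -> 10.0.0.2 (expiry=68+16=84). clock=68
Op 14: tick 9 -> clock=77.
Final cache (unexpired): {a.com} -> size=1

Answer: 1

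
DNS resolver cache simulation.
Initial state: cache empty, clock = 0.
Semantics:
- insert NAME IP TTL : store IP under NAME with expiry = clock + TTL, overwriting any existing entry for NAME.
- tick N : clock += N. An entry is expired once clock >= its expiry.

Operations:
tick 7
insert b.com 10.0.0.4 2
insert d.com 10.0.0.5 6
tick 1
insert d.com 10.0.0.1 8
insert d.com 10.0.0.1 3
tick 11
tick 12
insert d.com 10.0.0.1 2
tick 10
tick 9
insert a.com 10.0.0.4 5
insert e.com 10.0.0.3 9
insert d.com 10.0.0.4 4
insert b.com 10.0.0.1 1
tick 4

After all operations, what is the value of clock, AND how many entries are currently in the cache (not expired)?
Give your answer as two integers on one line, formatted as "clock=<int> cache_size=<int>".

Answer: clock=54 cache_size=2

Derivation:
Op 1: tick 7 -> clock=7.
Op 2: insert b.com -> 10.0.0.4 (expiry=7+2=9). clock=7
Op 3: insert d.com -> 10.0.0.5 (expiry=7+6=13). clock=7
Op 4: tick 1 -> clock=8.
Op 5: insert d.com -> 10.0.0.1 (expiry=8+8=16). clock=8
Op 6: insert d.com -> 10.0.0.1 (expiry=8+3=11). clock=8
Op 7: tick 11 -> clock=19. purged={b.com,d.com}
Op 8: tick 12 -> clock=31.
Op 9: insert d.com -> 10.0.0.1 (expiry=31+2=33). clock=31
Op 10: tick 10 -> clock=41. purged={d.com}
Op 11: tick 9 -> clock=50.
Op 12: insert a.com -> 10.0.0.4 (expiry=50+5=55). clock=50
Op 13: insert e.com -> 10.0.0.3 (expiry=50+9=59). clock=50
Op 14: insert d.com -> 10.0.0.4 (expiry=50+4=54). clock=50
Op 15: insert b.com -> 10.0.0.1 (expiry=50+1=51). clock=50
Op 16: tick 4 -> clock=54. purged={b.com,d.com}
Final clock = 54
Final cache (unexpired): {a.com,e.com} -> size=2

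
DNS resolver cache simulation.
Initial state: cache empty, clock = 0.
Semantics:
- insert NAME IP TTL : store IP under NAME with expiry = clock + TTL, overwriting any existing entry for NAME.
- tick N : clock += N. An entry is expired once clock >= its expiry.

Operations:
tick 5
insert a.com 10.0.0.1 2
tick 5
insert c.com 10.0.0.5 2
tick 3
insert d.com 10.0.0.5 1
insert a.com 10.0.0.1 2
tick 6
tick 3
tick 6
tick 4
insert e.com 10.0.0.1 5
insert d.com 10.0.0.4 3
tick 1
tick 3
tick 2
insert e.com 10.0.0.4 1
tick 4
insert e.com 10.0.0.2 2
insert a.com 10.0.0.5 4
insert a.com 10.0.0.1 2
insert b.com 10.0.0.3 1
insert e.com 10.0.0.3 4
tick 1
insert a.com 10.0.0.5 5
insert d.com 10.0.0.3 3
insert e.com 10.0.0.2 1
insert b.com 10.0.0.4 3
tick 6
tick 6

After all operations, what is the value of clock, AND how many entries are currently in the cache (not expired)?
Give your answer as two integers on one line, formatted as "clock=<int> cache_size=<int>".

Op 1: tick 5 -> clock=5.
Op 2: insert a.com -> 10.0.0.1 (expiry=5+2=7). clock=5
Op 3: tick 5 -> clock=10. purged={a.com}
Op 4: insert c.com -> 10.0.0.5 (expiry=10+2=12). clock=10
Op 5: tick 3 -> clock=13. purged={c.com}
Op 6: insert d.com -> 10.0.0.5 (expiry=13+1=14). clock=13
Op 7: insert a.com -> 10.0.0.1 (expiry=13+2=15). clock=13
Op 8: tick 6 -> clock=19. purged={a.com,d.com}
Op 9: tick 3 -> clock=22.
Op 10: tick 6 -> clock=28.
Op 11: tick 4 -> clock=32.
Op 12: insert e.com -> 10.0.0.1 (expiry=32+5=37). clock=32
Op 13: insert d.com -> 10.0.0.4 (expiry=32+3=35). clock=32
Op 14: tick 1 -> clock=33.
Op 15: tick 3 -> clock=36. purged={d.com}
Op 16: tick 2 -> clock=38. purged={e.com}
Op 17: insert e.com -> 10.0.0.4 (expiry=38+1=39). clock=38
Op 18: tick 4 -> clock=42. purged={e.com}
Op 19: insert e.com -> 10.0.0.2 (expiry=42+2=44). clock=42
Op 20: insert a.com -> 10.0.0.5 (expiry=42+4=46). clock=42
Op 21: insert a.com -> 10.0.0.1 (expiry=42+2=44). clock=42
Op 22: insert b.com -> 10.0.0.3 (expiry=42+1=43). clock=42
Op 23: insert e.com -> 10.0.0.3 (expiry=42+4=46). clock=42
Op 24: tick 1 -> clock=43. purged={b.com}
Op 25: insert a.com -> 10.0.0.5 (expiry=43+5=48). clock=43
Op 26: insert d.com -> 10.0.0.3 (expiry=43+3=46). clock=43
Op 27: insert e.com -> 10.0.0.2 (expiry=43+1=44). clock=43
Op 28: insert b.com -> 10.0.0.4 (expiry=43+3=46). clock=43
Op 29: tick 6 -> clock=49. purged={a.com,b.com,d.com,e.com}
Op 30: tick 6 -> clock=55.
Final clock = 55
Final cache (unexpired): {} -> size=0

Answer: clock=55 cache_size=0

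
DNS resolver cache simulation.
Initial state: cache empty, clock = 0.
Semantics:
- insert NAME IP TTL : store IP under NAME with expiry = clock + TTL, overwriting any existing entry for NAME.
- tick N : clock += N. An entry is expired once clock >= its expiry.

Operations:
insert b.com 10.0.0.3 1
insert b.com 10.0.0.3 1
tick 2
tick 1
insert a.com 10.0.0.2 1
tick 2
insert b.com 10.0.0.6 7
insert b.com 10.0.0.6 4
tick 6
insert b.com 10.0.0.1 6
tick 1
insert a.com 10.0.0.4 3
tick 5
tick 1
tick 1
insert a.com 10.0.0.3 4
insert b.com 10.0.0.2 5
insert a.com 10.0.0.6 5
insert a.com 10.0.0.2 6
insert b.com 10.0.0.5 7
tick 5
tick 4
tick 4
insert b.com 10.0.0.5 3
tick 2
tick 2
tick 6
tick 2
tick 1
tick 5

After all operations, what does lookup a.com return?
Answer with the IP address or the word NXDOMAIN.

Answer: NXDOMAIN

Derivation:
Op 1: insert b.com -> 10.0.0.3 (expiry=0+1=1). clock=0
Op 2: insert b.com -> 10.0.0.3 (expiry=0+1=1). clock=0
Op 3: tick 2 -> clock=2. purged={b.com}
Op 4: tick 1 -> clock=3.
Op 5: insert a.com -> 10.0.0.2 (expiry=3+1=4). clock=3
Op 6: tick 2 -> clock=5. purged={a.com}
Op 7: insert b.com -> 10.0.0.6 (expiry=5+7=12). clock=5
Op 8: insert b.com -> 10.0.0.6 (expiry=5+4=9). clock=5
Op 9: tick 6 -> clock=11. purged={b.com}
Op 10: insert b.com -> 10.0.0.1 (expiry=11+6=17). clock=11
Op 11: tick 1 -> clock=12.
Op 12: insert a.com -> 10.0.0.4 (expiry=12+3=15). clock=12
Op 13: tick 5 -> clock=17. purged={a.com,b.com}
Op 14: tick 1 -> clock=18.
Op 15: tick 1 -> clock=19.
Op 16: insert a.com -> 10.0.0.3 (expiry=19+4=23). clock=19
Op 17: insert b.com -> 10.0.0.2 (expiry=19+5=24). clock=19
Op 18: insert a.com -> 10.0.0.6 (expiry=19+5=24). clock=19
Op 19: insert a.com -> 10.0.0.2 (expiry=19+6=25). clock=19
Op 20: insert b.com -> 10.0.0.5 (expiry=19+7=26). clock=19
Op 21: tick 5 -> clock=24.
Op 22: tick 4 -> clock=28. purged={a.com,b.com}
Op 23: tick 4 -> clock=32.
Op 24: insert b.com -> 10.0.0.5 (expiry=32+3=35). clock=32
Op 25: tick 2 -> clock=34.
Op 26: tick 2 -> clock=36. purged={b.com}
Op 27: tick 6 -> clock=42.
Op 28: tick 2 -> clock=44.
Op 29: tick 1 -> clock=45.
Op 30: tick 5 -> clock=50.
lookup a.com: not in cache (expired or never inserted)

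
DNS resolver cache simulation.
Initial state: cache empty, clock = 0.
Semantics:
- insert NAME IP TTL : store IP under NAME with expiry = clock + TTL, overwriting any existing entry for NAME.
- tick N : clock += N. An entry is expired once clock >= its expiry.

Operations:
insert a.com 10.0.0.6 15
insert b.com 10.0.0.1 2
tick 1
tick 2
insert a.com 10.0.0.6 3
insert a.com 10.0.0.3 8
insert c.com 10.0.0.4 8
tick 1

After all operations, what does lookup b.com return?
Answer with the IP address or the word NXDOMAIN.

Answer: NXDOMAIN

Derivation:
Op 1: insert a.com -> 10.0.0.6 (expiry=0+15=15). clock=0
Op 2: insert b.com -> 10.0.0.1 (expiry=0+2=2). clock=0
Op 3: tick 1 -> clock=1.
Op 4: tick 2 -> clock=3. purged={b.com}
Op 5: insert a.com -> 10.0.0.6 (expiry=3+3=6). clock=3
Op 6: insert a.com -> 10.0.0.3 (expiry=3+8=11). clock=3
Op 7: insert c.com -> 10.0.0.4 (expiry=3+8=11). clock=3
Op 8: tick 1 -> clock=4.
lookup b.com: not in cache (expired or never inserted)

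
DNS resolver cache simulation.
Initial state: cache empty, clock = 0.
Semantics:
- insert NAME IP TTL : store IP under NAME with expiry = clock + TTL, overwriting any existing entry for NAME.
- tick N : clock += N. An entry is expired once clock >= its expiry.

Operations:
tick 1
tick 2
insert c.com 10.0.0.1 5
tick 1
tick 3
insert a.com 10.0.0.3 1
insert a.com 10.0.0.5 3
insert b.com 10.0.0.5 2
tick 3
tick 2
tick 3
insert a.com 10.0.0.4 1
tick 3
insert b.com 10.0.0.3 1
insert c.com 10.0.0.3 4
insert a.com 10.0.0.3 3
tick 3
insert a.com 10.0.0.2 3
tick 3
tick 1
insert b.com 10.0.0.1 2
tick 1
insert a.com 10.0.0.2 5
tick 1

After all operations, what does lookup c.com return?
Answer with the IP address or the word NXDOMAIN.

Op 1: tick 1 -> clock=1.
Op 2: tick 2 -> clock=3.
Op 3: insert c.com -> 10.0.0.1 (expiry=3+5=8). clock=3
Op 4: tick 1 -> clock=4.
Op 5: tick 3 -> clock=7.
Op 6: insert a.com -> 10.0.0.3 (expiry=7+1=8). clock=7
Op 7: insert a.com -> 10.0.0.5 (expiry=7+3=10). clock=7
Op 8: insert b.com -> 10.0.0.5 (expiry=7+2=9). clock=7
Op 9: tick 3 -> clock=10. purged={a.com,b.com,c.com}
Op 10: tick 2 -> clock=12.
Op 11: tick 3 -> clock=15.
Op 12: insert a.com -> 10.0.0.4 (expiry=15+1=16). clock=15
Op 13: tick 3 -> clock=18. purged={a.com}
Op 14: insert b.com -> 10.0.0.3 (expiry=18+1=19). clock=18
Op 15: insert c.com -> 10.0.0.3 (expiry=18+4=22). clock=18
Op 16: insert a.com -> 10.0.0.3 (expiry=18+3=21). clock=18
Op 17: tick 3 -> clock=21. purged={a.com,b.com}
Op 18: insert a.com -> 10.0.0.2 (expiry=21+3=24). clock=21
Op 19: tick 3 -> clock=24. purged={a.com,c.com}
Op 20: tick 1 -> clock=25.
Op 21: insert b.com -> 10.0.0.1 (expiry=25+2=27). clock=25
Op 22: tick 1 -> clock=26.
Op 23: insert a.com -> 10.0.0.2 (expiry=26+5=31). clock=26
Op 24: tick 1 -> clock=27. purged={b.com}
lookup c.com: not in cache (expired or never inserted)

Answer: NXDOMAIN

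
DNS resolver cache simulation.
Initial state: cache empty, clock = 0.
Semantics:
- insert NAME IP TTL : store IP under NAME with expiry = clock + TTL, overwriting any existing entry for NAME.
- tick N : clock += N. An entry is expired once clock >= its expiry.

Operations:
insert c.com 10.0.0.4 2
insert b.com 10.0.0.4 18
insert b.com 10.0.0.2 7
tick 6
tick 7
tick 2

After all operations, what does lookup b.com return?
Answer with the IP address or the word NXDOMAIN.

Answer: NXDOMAIN

Derivation:
Op 1: insert c.com -> 10.0.0.4 (expiry=0+2=2). clock=0
Op 2: insert b.com -> 10.0.0.4 (expiry=0+18=18). clock=0
Op 3: insert b.com -> 10.0.0.2 (expiry=0+7=7). clock=0
Op 4: tick 6 -> clock=6. purged={c.com}
Op 5: tick 7 -> clock=13. purged={b.com}
Op 6: tick 2 -> clock=15.
lookup b.com: not in cache (expired or never inserted)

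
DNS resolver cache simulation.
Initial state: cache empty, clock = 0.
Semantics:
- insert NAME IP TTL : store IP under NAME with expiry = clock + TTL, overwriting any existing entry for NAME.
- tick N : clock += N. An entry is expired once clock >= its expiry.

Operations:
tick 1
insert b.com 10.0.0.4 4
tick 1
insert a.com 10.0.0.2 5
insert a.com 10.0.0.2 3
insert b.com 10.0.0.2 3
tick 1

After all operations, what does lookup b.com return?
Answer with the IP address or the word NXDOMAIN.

Answer: 10.0.0.2

Derivation:
Op 1: tick 1 -> clock=1.
Op 2: insert b.com -> 10.0.0.4 (expiry=1+4=5). clock=1
Op 3: tick 1 -> clock=2.
Op 4: insert a.com -> 10.0.0.2 (expiry=2+5=7). clock=2
Op 5: insert a.com -> 10.0.0.2 (expiry=2+3=5). clock=2
Op 6: insert b.com -> 10.0.0.2 (expiry=2+3=5). clock=2
Op 7: tick 1 -> clock=3.
lookup b.com: present, ip=10.0.0.2 expiry=5 > clock=3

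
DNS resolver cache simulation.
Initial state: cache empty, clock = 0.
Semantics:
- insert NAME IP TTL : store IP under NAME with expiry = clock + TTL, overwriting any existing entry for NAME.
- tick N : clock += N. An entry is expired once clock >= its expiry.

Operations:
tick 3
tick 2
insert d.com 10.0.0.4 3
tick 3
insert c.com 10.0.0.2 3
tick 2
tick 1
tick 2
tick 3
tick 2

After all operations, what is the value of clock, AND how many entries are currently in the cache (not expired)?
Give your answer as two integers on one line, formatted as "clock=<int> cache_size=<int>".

Op 1: tick 3 -> clock=3.
Op 2: tick 2 -> clock=5.
Op 3: insert d.com -> 10.0.0.4 (expiry=5+3=8). clock=5
Op 4: tick 3 -> clock=8. purged={d.com}
Op 5: insert c.com -> 10.0.0.2 (expiry=8+3=11). clock=8
Op 6: tick 2 -> clock=10.
Op 7: tick 1 -> clock=11. purged={c.com}
Op 8: tick 2 -> clock=13.
Op 9: tick 3 -> clock=16.
Op 10: tick 2 -> clock=18.
Final clock = 18
Final cache (unexpired): {} -> size=0

Answer: clock=18 cache_size=0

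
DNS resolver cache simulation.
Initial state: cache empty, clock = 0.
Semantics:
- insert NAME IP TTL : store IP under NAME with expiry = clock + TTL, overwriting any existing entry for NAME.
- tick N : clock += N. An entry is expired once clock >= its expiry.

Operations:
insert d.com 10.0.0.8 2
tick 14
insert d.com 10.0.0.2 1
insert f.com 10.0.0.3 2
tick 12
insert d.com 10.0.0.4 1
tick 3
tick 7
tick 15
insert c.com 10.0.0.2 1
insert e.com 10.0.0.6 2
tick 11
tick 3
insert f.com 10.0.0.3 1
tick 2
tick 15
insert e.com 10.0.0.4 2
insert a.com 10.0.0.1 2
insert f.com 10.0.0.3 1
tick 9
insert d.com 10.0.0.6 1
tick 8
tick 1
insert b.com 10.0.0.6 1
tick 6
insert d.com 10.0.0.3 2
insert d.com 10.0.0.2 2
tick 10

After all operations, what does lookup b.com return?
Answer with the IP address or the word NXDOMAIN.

Answer: NXDOMAIN

Derivation:
Op 1: insert d.com -> 10.0.0.8 (expiry=0+2=2). clock=0
Op 2: tick 14 -> clock=14. purged={d.com}
Op 3: insert d.com -> 10.0.0.2 (expiry=14+1=15). clock=14
Op 4: insert f.com -> 10.0.0.3 (expiry=14+2=16). clock=14
Op 5: tick 12 -> clock=26. purged={d.com,f.com}
Op 6: insert d.com -> 10.0.0.4 (expiry=26+1=27). clock=26
Op 7: tick 3 -> clock=29. purged={d.com}
Op 8: tick 7 -> clock=36.
Op 9: tick 15 -> clock=51.
Op 10: insert c.com -> 10.0.0.2 (expiry=51+1=52). clock=51
Op 11: insert e.com -> 10.0.0.6 (expiry=51+2=53). clock=51
Op 12: tick 11 -> clock=62. purged={c.com,e.com}
Op 13: tick 3 -> clock=65.
Op 14: insert f.com -> 10.0.0.3 (expiry=65+1=66). clock=65
Op 15: tick 2 -> clock=67. purged={f.com}
Op 16: tick 15 -> clock=82.
Op 17: insert e.com -> 10.0.0.4 (expiry=82+2=84). clock=82
Op 18: insert a.com -> 10.0.0.1 (expiry=82+2=84). clock=82
Op 19: insert f.com -> 10.0.0.3 (expiry=82+1=83). clock=82
Op 20: tick 9 -> clock=91. purged={a.com,e.com,f.com}
Op 21: insert d.com -> 10.0.0.6 (expiry=91+1=92). clock=91
Op 22: tick 8 -> clock=99. purged={d.com}
Op 23: tick 1 -> clock=100.
Op 24: insert b.com -> 10.0.0.6 (expiry=100+1=101). clock=100
Op 25: tick 6 -> clock=106. purged={b.com}
Op 26: insert d.com -> 10.0.0.3 (expiry=106+2=108). clock=106
Op 27: insert d.com -> 10.0.0.2 (expiry=106+2=108). clock=106
Op 28: tick 10 -> clock=116. purged={d.com}
lookup b.com: not in cache (expired or never inserted)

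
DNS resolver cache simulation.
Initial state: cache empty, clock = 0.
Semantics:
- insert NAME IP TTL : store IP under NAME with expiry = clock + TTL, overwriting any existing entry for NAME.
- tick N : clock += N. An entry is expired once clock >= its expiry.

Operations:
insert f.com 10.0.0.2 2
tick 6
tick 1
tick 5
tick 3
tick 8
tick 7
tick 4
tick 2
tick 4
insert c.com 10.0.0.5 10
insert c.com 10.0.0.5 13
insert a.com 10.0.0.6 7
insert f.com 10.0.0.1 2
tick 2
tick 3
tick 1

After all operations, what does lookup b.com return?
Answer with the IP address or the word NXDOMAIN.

Op 1: insert f.com -> 10.0.0.2 (expiry=0+2=2). clock=0
Op 2: tick 6 -> clock=6. purged={f.com}
Op 3: tick 1 -> clock=7.
Op 4: tick 5 -> clock=12.
Op 5: tick 3 -> clock=15.
Op 6: tick 8 -> clock=23.
Op 7: tick 7 -> clock=30.
Op 8: tick 4 -> clock=34.
Op 9: tick 2 -> clock=36.
Op 10: tick 4 -> clock=40.
Op 11: insert c.com -> 10.0.0.5 (expiry=40+10=50). clock=40
Op 12: insert c.com -> 10.0.0.5 (expiry=40+13=53). clock=40
Op 13: insert a.com -> 10.0.0.6 (expiry=40+7=47). clock=40
Op 14: insert f.com -> 10.0.0.1 (expiry=40+2=42). clock=40
Op 15: tick 2 -> clock=42. purged={f.com}
Op 16: tick 3 -> clock=45.
Op 17: tick 1 -> clock=46.
lookup b.com: not in cache (expired or never inserted)

Answer: NXDOMAIN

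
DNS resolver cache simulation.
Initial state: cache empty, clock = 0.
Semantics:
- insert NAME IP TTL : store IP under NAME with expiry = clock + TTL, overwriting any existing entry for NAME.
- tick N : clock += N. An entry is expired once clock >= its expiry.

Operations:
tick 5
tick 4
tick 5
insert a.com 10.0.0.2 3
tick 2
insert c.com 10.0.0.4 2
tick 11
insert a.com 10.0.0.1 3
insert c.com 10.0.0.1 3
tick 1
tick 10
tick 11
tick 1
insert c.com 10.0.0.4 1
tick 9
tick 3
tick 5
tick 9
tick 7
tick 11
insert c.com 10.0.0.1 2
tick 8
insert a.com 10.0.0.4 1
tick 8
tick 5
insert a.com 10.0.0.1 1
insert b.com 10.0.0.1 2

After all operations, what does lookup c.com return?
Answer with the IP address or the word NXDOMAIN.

Op 1: tick 5 -> clock=5.
Op 2: tick 4 -> clock=9.
Op 3: tick 5 -> clock=14.
Op 4: insert a.com -> 10.0.0.2 (expiry=14+3=17). clock=14
Op 5: tick 2 -> clock=16.
Op 6: insert c.com -> 10.0.0.4 (expiry=16+2=18). clock=16
Op 7: tick 11 -> clock=27. purged={a.com,c.com}
Op 8: insert a.com -> 10.0.0.1 (expiry=27+3=30). clock=27
Op 9: insert c.com -> 10.0.0.1 (expiry=27+3=30). clock=27
Op 10: tick 1 -> clock=28.
Op 11: tick 10 -> clock=38. purged={a.com,c.com}
Op 12: tick 11 -> clock=49.
Op 13: tick 1 -> clock=50.
Op 14: insert c.com -> 10.0.0.4 (expiry=50+1=51). clock=50
Op 15: tick 9 -> clock=59. purged={c.com}
Op 16: tick 3 -> clock=62.
Op 17: tick 5 -> clock=67.
Op 18: tick 9 -> clock=76.
Op 19: tick 7 -> clock=83.
Op 20: tick 11 -> clock=94.
Op 21: insert c.com -> 10.0.0.1 (expiry=94+2=96). clock=94
Op 22: tick 8 -> clock=102. purged={c.com}
Op 23: insert a.com -> 10.0.0.4 (expiry=102+1=103). clock=102
Op 24: tick 8 -> clock=110. purged={a.com}
Op 25: tick 5 -> clock=115.
Op 26: insert a.com -> 10.0.0.1 (expiry=115+1=116). clock=115
Op 27: insert b.com -> 10.0.0.1 (expiry=115+2=117). clock=115
lookup c.com: not in cache (expired or never inserted)

Answer: NXDOMAIN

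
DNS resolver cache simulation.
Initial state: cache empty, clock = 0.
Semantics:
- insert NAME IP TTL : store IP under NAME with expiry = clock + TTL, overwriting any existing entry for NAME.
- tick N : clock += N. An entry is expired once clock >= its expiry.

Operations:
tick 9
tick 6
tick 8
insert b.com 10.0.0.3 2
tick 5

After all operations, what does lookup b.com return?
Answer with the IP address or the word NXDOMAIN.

Op 1: tick 9 -> clock=9.
Op 2: tick 6 -> clock=15.
Op 3: tick 8 -> clock=23.
Op 4: insert b.com -> 10.0.0.3 (expiry=23+2=25). clock=23
Op 5: tick 5 -> clock=28. purged={b.com}
lookup b.com: not in cache (expired or never inserted)

Answer: NXDOMAIN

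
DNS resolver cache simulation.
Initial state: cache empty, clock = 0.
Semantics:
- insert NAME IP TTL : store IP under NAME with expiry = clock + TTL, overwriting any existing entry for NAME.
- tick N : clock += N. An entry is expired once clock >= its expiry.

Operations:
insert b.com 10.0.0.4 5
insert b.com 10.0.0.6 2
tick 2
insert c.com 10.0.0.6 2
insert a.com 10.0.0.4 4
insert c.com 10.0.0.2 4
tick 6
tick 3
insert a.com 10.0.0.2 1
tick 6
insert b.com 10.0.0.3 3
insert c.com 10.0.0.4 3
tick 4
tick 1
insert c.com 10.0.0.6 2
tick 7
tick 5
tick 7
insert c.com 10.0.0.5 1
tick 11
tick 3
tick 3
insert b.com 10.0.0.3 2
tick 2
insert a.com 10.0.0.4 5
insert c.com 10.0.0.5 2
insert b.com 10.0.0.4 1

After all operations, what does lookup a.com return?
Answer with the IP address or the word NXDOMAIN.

Answer: 10.0.0.4

Derivation:
Op 1: insert b.com -> 10.0.0.4 (expiry=0+5=5). clock=0
Op 2: insert b.com -> 10.0.0.6 (expiry=0+2=2). clock=0
Op 3: tick 2 -> clock=2. purged={b.com}
Op 4: insert c.com -> 10.0.0.6 (expiry=2+2=4). clock=2
Op 5: insert a.com -> 10.0.0.4 (expiry=2+4=6). clock=2
Op 6: insert c.com -> 10.0.0.2 (expiry=2+4=6). clock=2
Op 7: tick 6 -> clock=8. purged={a.com,c.com}
Op 8: tick 3 -> clock=11.
Op 9: insert a.com -> 10.0.0.2 (expiry=11+1=12). clock=11
Op 10: tick 6 -> clock=17. purged={a.com}
Op 11: insert b.com -> 10.0.0.3 (expiry=17+3=20). clock=17
Op 12: insert c.com -> 10.0.0.4 (expiry=17+3=20). clock=17
Op 13: tick 4 -> clock=21. purged={b.com,c.com}
Op 14: tick 1 -> clock=22.
Op 15: insert c.com -> 10.0.0.6 (expiry=22+2=24). clock=22
Op 16: tick 7 -> clock=29. purged={c.com}
Op 17: tick 5 -> clock=34.
Op 18: tick 7 -> clock=41.
Op 19: insert c.com -> 10.0.0.5 (expiry=41+1=42). clock=41
Op 20: tick 11 -> clock=52. purged={c.com}
Op 21: tick 3 -> clock=55.
Op 22: tick 3 -> clock=58.
Op 23: insert b.com -> 10.0.0.3 (expiry=58+2=60). clock=58
Op 24: tick 2 -> clock=60. purged={b.com}
Op 25: insert a.com -> 10.0.0.4 (expiry=60+5=65). clock=60
Op 26: insert c.com -> 10.0.0.5 (expiry=60+2=62). clock=60
Op 27: insert b.com -> 10.0.0.4 (expiry=60+1=61). clock=60
lookup a.com: present, ip=10.0.0.4 expiry=65 > clock=60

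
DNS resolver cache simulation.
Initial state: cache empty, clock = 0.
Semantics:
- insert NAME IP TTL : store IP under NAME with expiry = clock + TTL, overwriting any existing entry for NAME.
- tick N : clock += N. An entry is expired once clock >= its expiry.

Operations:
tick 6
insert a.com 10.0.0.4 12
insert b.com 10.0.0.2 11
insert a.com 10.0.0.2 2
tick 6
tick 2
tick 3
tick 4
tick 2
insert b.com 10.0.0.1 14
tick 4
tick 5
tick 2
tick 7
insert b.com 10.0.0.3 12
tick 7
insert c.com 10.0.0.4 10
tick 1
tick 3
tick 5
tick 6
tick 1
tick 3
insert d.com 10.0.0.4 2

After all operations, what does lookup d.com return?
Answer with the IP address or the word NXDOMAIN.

Answer: 10.0.0.4

Derivation:
Op 1: tick 6 -> clock=6.
Op 2: insert a.com -> 10.0.0.4 (expiry=6+12=18). clock=6
Op 3: insert b.com -> 10.0.0.2 (expiry=6+11=17). clock=6
Op 4: insert a.com -> 10.0.0.2 (expiry=6+2=8). clock=6
Op 5: tick 6 -> clock=12. purged={a.com}
Op 6: tick 2 -> clock=14.
Op 7: tick 3 -> clock=17. purged={b.com}
Op 8: tick 4 -> clock=21.
Op 9: tick 2 -> clock=23.
Op 10: insert b.com -> 10.0.0.1 (expiry=23+14=37). clock=23
Op 11: tick 4 -> clock=27.
Op 12: tick 5 -> clock=32.
Op 13: tick 2 -> clock=34.
Op 14: tick 7 -> clock=41. purged={b.com}
Op 15: insert b.com -> 10.0.0.3 (expiry=41+12=53). clock=41
Op 16: tick 7 -> clock=48.
Op 17: insert c.com -> 10.0.0.4 (expiry=48+10=58). clock=48
Op 18: tick 1 -> clock=49.
Op 19: tick 3 -> clock=52.
Op 20: tick 5 -> clock=57. purged={b.com}
Op 21: tick 6 -> clock=63. purged={c.com}
Op 22: tick 1 -> clock=64.
Op 23: tick 3 -> clock=67.
Op 24: insert d.com -> 10.0.0.4 (expiry=67+2=69). clock=67
lookup d.com: present, ip=10.0.0.4 expiry=69 > clock=67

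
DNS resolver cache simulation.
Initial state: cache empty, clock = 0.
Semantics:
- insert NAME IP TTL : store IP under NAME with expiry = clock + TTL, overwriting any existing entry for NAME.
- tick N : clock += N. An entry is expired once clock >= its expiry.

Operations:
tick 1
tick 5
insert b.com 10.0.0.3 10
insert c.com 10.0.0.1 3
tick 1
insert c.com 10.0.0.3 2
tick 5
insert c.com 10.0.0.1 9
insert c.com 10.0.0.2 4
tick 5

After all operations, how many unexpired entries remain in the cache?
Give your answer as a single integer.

Answer: 0

Derivation:
Op 1: tick 1 -> clock=1.
Op 2: tick 5 -> clock=6.
Op 3: insert b.com -> 10.0.0.3 (expiry=6+10=16). clock=6
Op 4: insert c.com -> 10.0.0.1 (expiry=6+3=9). clock=6
Op 5: tick 1 -> clock=7.
Op 6: insert c.com -> 10.0.0.3 (expiry=7+2=9). clock=7
Op 7: tick 5 -> clock=12. purged={c.com}
Op 8: insert c.com -> 10.0.0.1 (expiry=12+9=21). clock=12
Op 9: insert c.com -> 10.0.0.2 (expiry=12+4=16). clock=12
Op 10: tick 5 -> clock=17. purged={b.com,c.com}
Final cache (unexpired): {} -> size=0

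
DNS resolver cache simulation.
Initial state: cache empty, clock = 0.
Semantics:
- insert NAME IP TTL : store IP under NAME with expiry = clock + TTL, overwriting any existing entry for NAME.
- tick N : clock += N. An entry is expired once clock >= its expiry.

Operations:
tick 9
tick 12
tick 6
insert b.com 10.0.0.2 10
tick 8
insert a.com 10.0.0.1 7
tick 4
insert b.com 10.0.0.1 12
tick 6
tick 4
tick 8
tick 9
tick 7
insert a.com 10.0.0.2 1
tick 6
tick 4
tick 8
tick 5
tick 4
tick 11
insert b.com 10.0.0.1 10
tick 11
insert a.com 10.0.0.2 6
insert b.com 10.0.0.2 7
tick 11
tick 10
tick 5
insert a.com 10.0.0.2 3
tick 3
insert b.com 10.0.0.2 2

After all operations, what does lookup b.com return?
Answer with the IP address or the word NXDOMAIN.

Op 1: tick 9 -> clock=9.
Op 2: tick 12 -> clock=21.
Op 3: tick 6 -> clock=27.
Op 4: insert b.com -> 10.0.0.2 (expiry=27+10=37). clock=27
Op 5: tick 8 -> clock=35.
Op 6: insert a.com -> 10.0.0.1 (expiry=35+7=42). clock=35
Op 7: tick 4 -> clock=39. purged={b.com}
Op 8: insert b.com -> 10.0.0.1 (expiry=39+12=51). clock=39
Op 9: tick 6 -> clock=45. purged={a.com}
Op 10: tick 4 -> clock=49.
Op 11: tick 8 -> clock=57. purged={b.com}
Op 12: tick 9 -> clock=66.
Op 13: tick 7 -> clock=73.
Op 14: insert a.com -> 10.0.0.2 (expiry=73+1=74). clock=73
Op 15: tick 6 -> clock=79. purged={a.com}
Op 16: tick 4 -> clock=83.
Op 17: tick 8 -> clock=91.
Op 18: tick 5 -> clock=96.
Op 19: tick 4 -> clock=100.
Op 20: tick 11 -> clock=111.
Op 21: insert b.com -> 10.0.0.1 (expiry=111+10=121). clock=111
Op 22: tick 11 -> clock=122. purged={b.com}
Op 23: insert a.com -> 10.0.0.2 (expiry=122+6=128). clock=122
Op 24: insert b.com -> 10.0.0.2 (expiry=122+7=129). clock=122
Op 25: tick 11 -> clock=133. purged={a.com,b.com}
Op 26: tick 10 -> clock=143.
Op 27: tick 5 -> clock=148.
Op 28: insert a.com -> 10.0.0.2 (expiry=148+3=151). clock=148
Op 29: tick 3 -> clock=151. purged={a.com}
Op 30: insert b.com -> 10.0.0.2 (expiry=151+2=153). clock=151
lookup b.com: present, ip=10.0.0.2 expiry=153 > clock=151

Answer: 10.0.0.2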